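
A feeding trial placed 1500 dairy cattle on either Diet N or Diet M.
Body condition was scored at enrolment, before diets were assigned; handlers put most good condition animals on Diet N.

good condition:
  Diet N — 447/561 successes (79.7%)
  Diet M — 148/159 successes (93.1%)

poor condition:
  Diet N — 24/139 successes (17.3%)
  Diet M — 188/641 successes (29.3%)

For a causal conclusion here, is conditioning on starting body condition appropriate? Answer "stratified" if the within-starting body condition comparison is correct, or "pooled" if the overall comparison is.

Diet M is higher inside every starting body condition stratum but Diet N is higher in aggregate. Whether to stratify depends on how starting body condition relates to the diet.
Starting body condition differs across diets for reasons unrelated to any effect of the diet itself, and it separately predicts the outcome — a classic confounder. We must compare within starting body condition levels.
Within each level — good condition: 79.7% vs 93.1%; poor condition: 17.3% vs 29.3% — Diet M is higher every time.

stratified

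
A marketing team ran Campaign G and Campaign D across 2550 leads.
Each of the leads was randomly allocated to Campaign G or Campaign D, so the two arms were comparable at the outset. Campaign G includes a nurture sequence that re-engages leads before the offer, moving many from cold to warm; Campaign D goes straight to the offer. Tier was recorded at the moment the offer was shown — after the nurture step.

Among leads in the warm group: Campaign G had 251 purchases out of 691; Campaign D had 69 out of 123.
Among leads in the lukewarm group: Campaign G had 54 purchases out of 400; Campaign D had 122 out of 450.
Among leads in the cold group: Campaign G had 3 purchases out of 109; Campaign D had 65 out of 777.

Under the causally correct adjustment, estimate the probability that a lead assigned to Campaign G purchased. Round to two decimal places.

0.26

The stratified and pooled comparisons disagree (Campaign D wins within each engagement tier; Campaign G wins overall), so the answer turns on the causal role of engagement tier.
The distribution of engagement tier is itself part of what the campaign does — it is an intermediate outcome. Holding it fixed would remove that part of the effect; the total effect is the pooled difference.
So P(outcome | do(Campaign G)) is just the pooled rate for Campaign G: 308/1200 = 0.257.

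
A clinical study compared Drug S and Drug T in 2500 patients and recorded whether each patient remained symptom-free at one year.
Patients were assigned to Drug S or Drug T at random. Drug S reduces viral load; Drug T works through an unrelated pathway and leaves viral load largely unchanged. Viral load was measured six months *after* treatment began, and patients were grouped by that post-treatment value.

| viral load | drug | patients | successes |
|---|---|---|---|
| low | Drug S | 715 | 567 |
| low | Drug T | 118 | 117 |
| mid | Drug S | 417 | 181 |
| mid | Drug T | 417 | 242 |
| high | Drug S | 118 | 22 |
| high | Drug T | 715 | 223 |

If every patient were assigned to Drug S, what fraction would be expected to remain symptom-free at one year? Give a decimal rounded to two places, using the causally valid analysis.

Because the drug influences viral load, viral load is a post-treatment mediator, not a confounder. Stratifying on it would bias the estimate; the causal effect is the crude pooled difference.
So P(outcome | do(Drug S)) is just the pooled rate for Drug S: 770/1250 = 0.616.

0.62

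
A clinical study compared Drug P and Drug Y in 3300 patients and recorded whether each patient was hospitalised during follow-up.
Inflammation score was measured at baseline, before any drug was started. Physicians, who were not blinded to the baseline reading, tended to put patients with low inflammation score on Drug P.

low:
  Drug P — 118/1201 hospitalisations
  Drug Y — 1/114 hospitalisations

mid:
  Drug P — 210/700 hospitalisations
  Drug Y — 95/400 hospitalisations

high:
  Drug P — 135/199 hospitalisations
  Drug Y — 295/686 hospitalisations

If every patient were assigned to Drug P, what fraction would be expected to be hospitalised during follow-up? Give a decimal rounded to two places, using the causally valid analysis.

0.32

Within every inflammation score level Drug Y has the lower rate, yet pooled Drug P does — Simpson's reversal.
Inflammation score satisfies the back-door criterion: it is not a descendant of the drug, and it blocks the spurious path from drug to outcome. Adjusting for it (i.e., using the within-inflammation score rates) gives the causal effect.
Standardising Drug P to the population inflammation score mix: 0.398·118/1201 + 0.333·210/700 + 0.268·135/199 = 0.321.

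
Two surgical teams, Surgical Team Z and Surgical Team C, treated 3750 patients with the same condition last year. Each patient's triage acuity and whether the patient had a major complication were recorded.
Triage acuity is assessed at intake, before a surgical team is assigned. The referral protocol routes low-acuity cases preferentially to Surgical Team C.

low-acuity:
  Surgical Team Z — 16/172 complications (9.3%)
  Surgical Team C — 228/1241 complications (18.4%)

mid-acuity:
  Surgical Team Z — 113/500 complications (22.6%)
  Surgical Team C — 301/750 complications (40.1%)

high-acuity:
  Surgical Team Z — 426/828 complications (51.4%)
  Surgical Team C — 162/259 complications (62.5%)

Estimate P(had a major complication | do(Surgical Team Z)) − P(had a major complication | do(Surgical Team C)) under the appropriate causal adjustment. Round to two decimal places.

The imbalance in triage acuity arose from how patients were allocated, not from anything the surgical team did; and triage acuity independently affects the outcome. The pooled gap is confounded — condition on triage acuity.
Adjusting over the population distribution of triage acuity: 0.377·(0.093−0.184) + 0.333·(0.226−0.401) + 0.290·(0.514−0.625) = -0.125.

-0.12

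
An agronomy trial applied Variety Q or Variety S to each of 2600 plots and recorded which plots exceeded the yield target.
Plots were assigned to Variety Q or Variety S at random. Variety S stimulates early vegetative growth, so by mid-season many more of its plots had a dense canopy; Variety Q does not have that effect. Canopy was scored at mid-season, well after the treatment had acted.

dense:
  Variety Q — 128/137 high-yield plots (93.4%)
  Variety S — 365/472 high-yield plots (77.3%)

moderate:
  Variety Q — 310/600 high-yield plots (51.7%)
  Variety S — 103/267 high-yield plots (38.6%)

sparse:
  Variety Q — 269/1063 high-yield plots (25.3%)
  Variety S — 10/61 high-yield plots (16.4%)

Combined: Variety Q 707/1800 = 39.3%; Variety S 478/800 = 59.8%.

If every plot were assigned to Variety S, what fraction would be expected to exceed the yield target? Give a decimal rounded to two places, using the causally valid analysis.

0.60

The mid-season canopy-specific comparison favours Variety Q throughout, but the pooled figures favour Variety S. The question is whether to condition on mid-season canopy.
Mid-season canopy is downstream of the variety. One should not condition on a consequence of treatment, so the overall rates are the right comparison.
So P(outcome | do(Variety S)) is just the pooled rate for Variety S: 478/800 = 0.598.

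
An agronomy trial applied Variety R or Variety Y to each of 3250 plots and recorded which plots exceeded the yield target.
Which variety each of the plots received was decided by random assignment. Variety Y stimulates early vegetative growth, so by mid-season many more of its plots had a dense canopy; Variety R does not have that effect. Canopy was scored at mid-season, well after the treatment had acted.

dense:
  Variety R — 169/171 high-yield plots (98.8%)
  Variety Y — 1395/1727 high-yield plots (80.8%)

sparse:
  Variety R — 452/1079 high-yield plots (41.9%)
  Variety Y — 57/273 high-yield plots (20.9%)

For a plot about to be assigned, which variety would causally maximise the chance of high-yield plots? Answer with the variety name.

Within every mid-season canopy level Variety R has the higher rate, yet pooled Variety Y does — Simpson's reversal.
Mid-season canopy here is a post-treatment variable shaped by the variety; conditioning on it would introduce bias rather than remove it. The overall comparison is the causal one.
Pooled: Variety R 49.7% vs Variety Y 72.6%; Variety Y is higher overall.

Variety Y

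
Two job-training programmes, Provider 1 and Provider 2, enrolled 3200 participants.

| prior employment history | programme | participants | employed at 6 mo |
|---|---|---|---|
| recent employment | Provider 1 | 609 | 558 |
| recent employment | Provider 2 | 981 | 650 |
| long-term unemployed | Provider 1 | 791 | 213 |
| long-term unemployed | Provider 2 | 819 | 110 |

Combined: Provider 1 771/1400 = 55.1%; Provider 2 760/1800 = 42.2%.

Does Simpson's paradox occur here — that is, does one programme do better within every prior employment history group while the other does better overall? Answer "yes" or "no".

Within each prior employment history level (recent employment 91.6% vs 66.3%; long-term unemployed 26.9% vs 13.4%), Provider 1 has the higher rate every time. Pooled: 55.1% vs 42.2% — Provider 1 has the higher rate overall. They agree.

no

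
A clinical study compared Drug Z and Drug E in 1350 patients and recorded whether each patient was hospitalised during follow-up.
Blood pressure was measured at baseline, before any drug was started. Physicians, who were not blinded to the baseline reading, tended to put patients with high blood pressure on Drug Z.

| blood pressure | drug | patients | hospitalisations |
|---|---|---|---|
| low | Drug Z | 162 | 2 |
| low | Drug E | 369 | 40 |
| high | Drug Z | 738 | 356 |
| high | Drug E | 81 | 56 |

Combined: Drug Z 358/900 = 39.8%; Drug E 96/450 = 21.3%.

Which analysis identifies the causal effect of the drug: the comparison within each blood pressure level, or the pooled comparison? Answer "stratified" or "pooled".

Nothing the drug does changes blood pressure; the imbalance is an allocation artefact. With blood pressure also predicting the outcome, the pooled figure is confounded, and the within-stratum comparison is the causal one.
Within each level — low: 1.2% vs 10.8%; high: 48.2% vs 69.1% — Drug Z is lower every time.

stratified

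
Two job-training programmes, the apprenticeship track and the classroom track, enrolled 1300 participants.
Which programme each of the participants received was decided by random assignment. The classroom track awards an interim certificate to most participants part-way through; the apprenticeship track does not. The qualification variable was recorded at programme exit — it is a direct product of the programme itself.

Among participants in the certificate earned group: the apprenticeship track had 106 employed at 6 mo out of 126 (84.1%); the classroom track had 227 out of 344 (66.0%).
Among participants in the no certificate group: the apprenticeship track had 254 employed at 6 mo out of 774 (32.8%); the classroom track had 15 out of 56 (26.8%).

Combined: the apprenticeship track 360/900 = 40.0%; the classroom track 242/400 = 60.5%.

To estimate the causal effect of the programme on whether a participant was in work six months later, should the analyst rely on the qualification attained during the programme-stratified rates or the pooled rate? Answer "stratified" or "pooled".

pooled

Stratifying would compare programmes among participants the programmes themselves sorted into qualification attained during the programme groups — a form of selection on an intermediate. The unconditioned pooled rates give the total causal effect.
Pooled: the apprenticeship track 40.0% vs the classroom track 60.5%; the classroom track is higher overall.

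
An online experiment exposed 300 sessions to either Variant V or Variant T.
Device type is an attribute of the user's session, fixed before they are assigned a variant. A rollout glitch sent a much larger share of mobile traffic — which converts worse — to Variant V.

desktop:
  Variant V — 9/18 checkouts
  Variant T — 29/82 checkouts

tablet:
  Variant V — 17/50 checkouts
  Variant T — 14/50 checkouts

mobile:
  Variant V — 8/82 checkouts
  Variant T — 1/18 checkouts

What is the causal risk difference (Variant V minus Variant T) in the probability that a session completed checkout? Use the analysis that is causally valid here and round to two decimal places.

Within every device type level Variant V has the higher rate, yet pooled Variant T does — Simpson's reversal.
Device type is set before the variant has any effect — it is not caused by the variant — and it independently drives the outcome. That makes it a confounder, so the causal comparison is within device type levels.
Adjusting over the population distribution of device type: 0.333·(0.500−0.354) + 0.333·(0.340−0.280) + 0.333·(0.098−0.056) = +0.083.

+0.08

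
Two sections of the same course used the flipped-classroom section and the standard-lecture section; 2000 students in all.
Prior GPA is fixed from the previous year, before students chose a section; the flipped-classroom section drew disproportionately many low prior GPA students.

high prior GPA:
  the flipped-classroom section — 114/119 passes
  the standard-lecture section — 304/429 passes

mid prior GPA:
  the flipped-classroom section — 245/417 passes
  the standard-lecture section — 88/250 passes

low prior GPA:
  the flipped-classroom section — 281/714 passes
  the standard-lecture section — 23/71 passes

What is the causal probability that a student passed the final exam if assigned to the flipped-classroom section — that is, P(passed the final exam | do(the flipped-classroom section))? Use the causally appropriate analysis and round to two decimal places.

0.61

Since prior GPA band is a pre-existing factor (not a product of the teaching method) and it affects the outcome on its own, it is a confounder. The stratified rates, not the pooled rate, identify the causal effect.
Standardising the flipped-classroom section to the population prior GPA band mix: 0.274·114/119 + 0.334·245/417 + 0.393·281/714 = 0.613.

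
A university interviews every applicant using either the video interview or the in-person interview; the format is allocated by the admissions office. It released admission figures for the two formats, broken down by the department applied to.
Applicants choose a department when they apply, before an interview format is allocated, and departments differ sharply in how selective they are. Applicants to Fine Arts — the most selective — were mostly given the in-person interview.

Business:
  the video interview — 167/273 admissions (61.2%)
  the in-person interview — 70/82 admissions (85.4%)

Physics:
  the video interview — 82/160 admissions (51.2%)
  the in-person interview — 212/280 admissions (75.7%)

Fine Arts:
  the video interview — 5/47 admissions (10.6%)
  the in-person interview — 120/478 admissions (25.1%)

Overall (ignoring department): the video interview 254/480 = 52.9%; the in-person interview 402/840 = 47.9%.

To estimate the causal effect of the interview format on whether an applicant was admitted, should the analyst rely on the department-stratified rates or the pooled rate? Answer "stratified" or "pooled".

the in-person interview is higher inside every department stratum but the video interview is higher in aggregate. Whether to stratify depends on how department relates to the interview format.
Nothing the interview format does changes department; the imbalance is an allocation artefact. With department also predicting the outcome, the pooled figure is confounded, and the within-stratum comparison is the causal one.
Within each level — Business: 61.2% vs 85.4%; Physics: 51.2% vs 75.7%; Fine Arts: 10.6% vs 25.1% — the in-person interview is higher every time.

stratified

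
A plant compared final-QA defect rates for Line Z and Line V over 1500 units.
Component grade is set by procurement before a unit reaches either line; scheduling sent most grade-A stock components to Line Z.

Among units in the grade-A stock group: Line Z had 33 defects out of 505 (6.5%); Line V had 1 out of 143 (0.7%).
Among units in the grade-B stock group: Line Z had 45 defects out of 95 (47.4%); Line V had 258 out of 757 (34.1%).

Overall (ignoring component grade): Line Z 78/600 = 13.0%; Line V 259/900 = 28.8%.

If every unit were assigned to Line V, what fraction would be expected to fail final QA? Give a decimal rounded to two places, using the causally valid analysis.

0.20

The component grade-specific comparison favours Line V throughout, but the pooled figures favour Line Z. The question is whether to condition on component grade.
Nothing the line does changes component grade; the imbalance is an allocation artefact. With component grade also predicting the outcome, the pooled figure is confounded, and the within-stratum comparison is the causal one.
Standardising Line V to the population component grade mix: 0.432·1/143 + 0.568·258/757 = 0.197.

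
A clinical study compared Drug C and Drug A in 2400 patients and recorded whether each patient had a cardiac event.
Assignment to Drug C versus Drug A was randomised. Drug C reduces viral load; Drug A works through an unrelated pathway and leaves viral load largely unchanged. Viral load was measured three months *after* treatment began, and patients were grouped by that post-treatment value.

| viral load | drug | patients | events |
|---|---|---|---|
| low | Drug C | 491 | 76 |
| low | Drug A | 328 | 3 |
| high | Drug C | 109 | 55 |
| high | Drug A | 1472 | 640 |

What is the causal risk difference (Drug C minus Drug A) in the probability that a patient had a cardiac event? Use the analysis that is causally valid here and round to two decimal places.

Viral load here is a post-treatment variable shaped by the drug; conditioning on it would introduce bias rather than remove it. The overall comparison is the causal one.
The causal difference is the pooled difference: 0.218 − 0.357 = -0.139.

-0.14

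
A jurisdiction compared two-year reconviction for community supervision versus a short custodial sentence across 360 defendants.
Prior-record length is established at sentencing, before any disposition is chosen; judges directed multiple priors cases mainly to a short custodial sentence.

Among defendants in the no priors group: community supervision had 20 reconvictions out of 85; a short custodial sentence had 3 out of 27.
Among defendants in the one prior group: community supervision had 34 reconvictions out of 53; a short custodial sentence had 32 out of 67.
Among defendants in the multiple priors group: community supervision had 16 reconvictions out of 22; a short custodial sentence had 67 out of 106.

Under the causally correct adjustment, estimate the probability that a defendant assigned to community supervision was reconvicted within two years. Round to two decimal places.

0.55

Within every prior-record length level a short custodial sentence has the lower rate, yet pooled community supervision does — Simpson's reversal.
Since prior-record length is a pre-existing factor (not a product of the disposition) and it affects the outcome on its own, it is a confounder. The stratified rates, not the pooled rate, identify the causal effect.
Standardising community supervision to the population prior-record length mix: 0.311·20/85 + 0.333·34/53 + 0.356·16/22 = 0.546.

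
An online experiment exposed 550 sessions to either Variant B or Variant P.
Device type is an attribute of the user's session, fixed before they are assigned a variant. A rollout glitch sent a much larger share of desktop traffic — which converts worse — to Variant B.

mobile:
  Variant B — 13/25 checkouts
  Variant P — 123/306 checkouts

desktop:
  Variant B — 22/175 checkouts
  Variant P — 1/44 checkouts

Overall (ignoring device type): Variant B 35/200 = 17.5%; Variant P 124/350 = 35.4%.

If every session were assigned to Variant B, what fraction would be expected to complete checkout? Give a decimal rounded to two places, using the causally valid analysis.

0.36

The imbalance in device type arose from how sessions were allocated, not from anything the variant did; and device type independently affects the outcome. The pooled gap is confounded — condition on device type.
Standardising Variant B to the population device type mix: 0.602·13/25 + 0.398·22/175 = 0.363.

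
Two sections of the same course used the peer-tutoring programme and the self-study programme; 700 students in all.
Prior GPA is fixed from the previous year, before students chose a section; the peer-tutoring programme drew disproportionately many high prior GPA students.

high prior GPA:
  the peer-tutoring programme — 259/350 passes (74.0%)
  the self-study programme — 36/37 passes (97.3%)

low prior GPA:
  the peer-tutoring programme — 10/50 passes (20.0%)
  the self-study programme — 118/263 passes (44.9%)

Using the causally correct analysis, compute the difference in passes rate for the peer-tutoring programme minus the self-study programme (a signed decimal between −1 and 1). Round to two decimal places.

The prior GPA band-specific comparison favours the self-study programme throughout, but the pooled figures favour the peer-tutoring programme. The question is whether to condition on prior GPA band.
Here prior GPA band is a common cause — it drives both which teaching method a case falls under and the outcome. The crude comparison mixes populations; the stratum-specific rates are the causally relevant ones.
Adjusting over the population distribution of prior GPA band: 0.553·(0.740−0.973) + 0.447·(0.200−0.449) = -0.240.

-0.24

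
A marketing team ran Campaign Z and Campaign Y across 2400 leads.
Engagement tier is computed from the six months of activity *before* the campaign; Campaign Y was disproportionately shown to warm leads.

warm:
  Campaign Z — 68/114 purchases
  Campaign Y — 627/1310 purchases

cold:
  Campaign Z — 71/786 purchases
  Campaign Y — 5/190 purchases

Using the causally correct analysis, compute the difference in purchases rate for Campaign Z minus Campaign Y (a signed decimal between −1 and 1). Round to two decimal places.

+0.10

The imbalance in engagement tier arose from how leads were allocated, not from anything the campaign did; and engagement tier independently affects the outcome. The pooled gap is confounded — condition on engagement tier.
Adjusting over the population distribution of engagement tier: 0.593·(0.596−0.479) + 0.407·(0.090−0.026) = +0.096.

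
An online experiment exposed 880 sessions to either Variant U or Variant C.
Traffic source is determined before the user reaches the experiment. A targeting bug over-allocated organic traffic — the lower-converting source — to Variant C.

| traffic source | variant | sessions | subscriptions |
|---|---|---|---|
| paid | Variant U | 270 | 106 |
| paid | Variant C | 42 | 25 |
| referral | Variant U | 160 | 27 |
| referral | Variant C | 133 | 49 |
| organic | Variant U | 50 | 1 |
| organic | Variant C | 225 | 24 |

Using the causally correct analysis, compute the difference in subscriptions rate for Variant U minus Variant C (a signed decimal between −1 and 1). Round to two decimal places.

-0.17

Traffic source satisfies the back-door criterion: it is not a descendant of the variant, and it blocks the spurious path from variant to outcome. Adjusting for it (i.e., using the within-traffic source rates) gives the causal effect.
Adjusting over the population distribution of traffic source: 0.355·(0.393−0.595) + 0.333·(0.169−0.368) + 0.312·(0.020−0.107) = -0.165.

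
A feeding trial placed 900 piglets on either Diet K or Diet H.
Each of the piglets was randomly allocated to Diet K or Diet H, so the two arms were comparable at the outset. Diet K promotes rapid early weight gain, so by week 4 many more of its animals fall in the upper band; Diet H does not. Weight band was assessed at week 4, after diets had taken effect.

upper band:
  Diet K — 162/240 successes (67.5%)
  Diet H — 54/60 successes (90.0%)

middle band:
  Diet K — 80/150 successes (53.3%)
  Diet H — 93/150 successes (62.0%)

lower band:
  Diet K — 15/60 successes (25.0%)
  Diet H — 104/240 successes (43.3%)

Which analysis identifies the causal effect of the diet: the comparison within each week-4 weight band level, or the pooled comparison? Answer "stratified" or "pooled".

Within every week-4 weight band level Diet H has the higher rate, yet pooled Diet K does — Simpson's reversal.
Because the diet influences week-4 weight band, week-4 weight band is a post-treatment mediator, not a confounder. Stratifying on it would bias the estimate; the causal effect is the crude pooled difference.
Pooled: Diet K 57.1% vs Diet H 55.8%; Diet K is higher overall.

pooled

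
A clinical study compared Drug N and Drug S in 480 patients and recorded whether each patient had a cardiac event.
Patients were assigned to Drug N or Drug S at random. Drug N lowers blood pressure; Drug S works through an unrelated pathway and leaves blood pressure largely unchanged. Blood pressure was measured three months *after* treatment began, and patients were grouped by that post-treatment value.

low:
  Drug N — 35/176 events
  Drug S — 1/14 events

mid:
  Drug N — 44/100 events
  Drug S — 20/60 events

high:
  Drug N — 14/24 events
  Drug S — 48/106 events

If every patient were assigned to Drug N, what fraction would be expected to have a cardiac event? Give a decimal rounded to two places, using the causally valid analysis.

Within every blood pressure level Drug S has the lower rate, yet pooled Drug N does — Simpson's reversal.
Blood pressure is recorded after the drug and is itself shifted by it — it sits on the causal path from drug to outcome. Conditioning on a mediator would strip out part of the effect we want; the pooled comparison gives the total causal effect.
So P(outcome | do(Drug N)) is just the pooled rate for Drug N: 93/300 = 0.310.

0.31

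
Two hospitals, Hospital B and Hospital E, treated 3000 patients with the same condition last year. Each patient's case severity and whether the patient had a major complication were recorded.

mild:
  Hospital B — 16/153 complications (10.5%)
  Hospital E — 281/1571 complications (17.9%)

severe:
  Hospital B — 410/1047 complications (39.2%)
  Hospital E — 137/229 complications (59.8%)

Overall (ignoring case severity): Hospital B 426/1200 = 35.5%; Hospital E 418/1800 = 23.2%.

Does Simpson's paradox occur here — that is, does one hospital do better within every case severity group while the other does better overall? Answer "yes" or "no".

yes

Within each case severity level (mild 10.5% vs 17.9%; severe 39.2% vs 59.8%), Hospital B has the lower rate every time. Pooled: 35.5% vs 23.2% — Hospital E has the lower rate overall. The two comparisons disagree.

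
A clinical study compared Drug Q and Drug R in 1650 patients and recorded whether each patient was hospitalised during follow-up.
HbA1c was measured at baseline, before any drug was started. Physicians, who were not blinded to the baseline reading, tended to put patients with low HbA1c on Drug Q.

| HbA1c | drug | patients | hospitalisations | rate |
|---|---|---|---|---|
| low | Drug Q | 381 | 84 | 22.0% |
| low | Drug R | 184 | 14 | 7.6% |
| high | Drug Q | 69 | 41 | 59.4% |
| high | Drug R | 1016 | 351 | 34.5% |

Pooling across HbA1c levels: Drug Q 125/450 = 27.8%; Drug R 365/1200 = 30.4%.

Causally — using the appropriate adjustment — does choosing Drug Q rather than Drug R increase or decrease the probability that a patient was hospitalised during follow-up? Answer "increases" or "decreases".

increases

Here HbA1c is a common cause — it drives both which drug a case falls under and the outcome. The crude comparison mixes populations; the stratum-specific rates are the causally relevant ones.
Within each level — low: 22.0% vs 7.6%; high: 59.4% vs 34.5% — Drug R is lower every time.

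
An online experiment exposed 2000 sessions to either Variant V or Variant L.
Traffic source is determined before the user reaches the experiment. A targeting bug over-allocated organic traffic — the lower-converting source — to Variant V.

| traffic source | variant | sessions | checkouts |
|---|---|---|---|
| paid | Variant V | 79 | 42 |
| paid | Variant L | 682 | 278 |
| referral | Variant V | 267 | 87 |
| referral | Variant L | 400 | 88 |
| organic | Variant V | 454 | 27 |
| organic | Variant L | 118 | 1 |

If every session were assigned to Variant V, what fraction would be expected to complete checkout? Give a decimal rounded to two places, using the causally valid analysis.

0.33

Nothing the variant does changes traffic source; the imbalance is an allocation artefact. With traffic source also predicting the outcome, the pooled figure is confounded, and the within-stratum comparison is the causal one.
Standardising Variant V to the population traffic source mix: 0.381·42/79 + 0.334·87/267 + 0.286·27/454 = 0.328.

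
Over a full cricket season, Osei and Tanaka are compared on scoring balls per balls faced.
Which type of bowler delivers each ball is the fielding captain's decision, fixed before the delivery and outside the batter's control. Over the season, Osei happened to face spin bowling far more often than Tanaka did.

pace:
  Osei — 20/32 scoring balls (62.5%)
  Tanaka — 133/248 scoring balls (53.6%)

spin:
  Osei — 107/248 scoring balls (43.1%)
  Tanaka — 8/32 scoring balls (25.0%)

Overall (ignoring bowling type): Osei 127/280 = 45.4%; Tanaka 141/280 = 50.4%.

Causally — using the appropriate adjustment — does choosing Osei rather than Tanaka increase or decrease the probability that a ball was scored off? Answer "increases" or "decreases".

increases

The stratified and pooled comparisons disagree (Osei wins within each bowling type; Tanaka wins overall), so the answer turns on the causal role of bowling type.
Bowling type differs across players for reasons unrelated to any effect of the player itself, and it separately predicts the outcome — a classic confounder. We must compare within bowling type levels.
Within each level — pace: 62.5% vs 53.6%; spin: 43.1% vs 25.0% — Osei is higher every time.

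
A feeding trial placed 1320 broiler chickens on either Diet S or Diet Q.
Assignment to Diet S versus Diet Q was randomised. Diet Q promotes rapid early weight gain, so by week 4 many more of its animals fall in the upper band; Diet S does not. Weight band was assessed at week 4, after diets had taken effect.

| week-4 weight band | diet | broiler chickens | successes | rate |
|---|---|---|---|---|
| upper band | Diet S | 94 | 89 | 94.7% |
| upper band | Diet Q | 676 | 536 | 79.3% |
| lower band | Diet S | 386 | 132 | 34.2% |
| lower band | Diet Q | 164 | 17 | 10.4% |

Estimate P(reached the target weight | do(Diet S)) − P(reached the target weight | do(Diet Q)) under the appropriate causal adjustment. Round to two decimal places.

Diet S is higher inside every week-4 weight band stratum but Diet Q is higher in aggregate. Whether to stratify depends on how week-4 weight band relates to the diet.
Week-4 weight band is downstream of the diet. One should not condition on a consequence of treatment, so the overall rates are the right comparison.
The causal difference is the pooled difference: 0.460 − 0.658 = -0.198.

-0.20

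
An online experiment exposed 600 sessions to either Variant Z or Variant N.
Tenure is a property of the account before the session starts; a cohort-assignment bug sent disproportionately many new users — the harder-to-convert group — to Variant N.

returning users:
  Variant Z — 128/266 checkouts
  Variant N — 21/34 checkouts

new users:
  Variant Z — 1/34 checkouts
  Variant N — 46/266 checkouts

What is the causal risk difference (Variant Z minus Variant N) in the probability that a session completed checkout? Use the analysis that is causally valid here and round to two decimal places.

The imbalance in user tenure arose from how sessions were allocated, not from anything the variant did; and user tenure independently affects the outcome. The pooled gap is confounded — condition on user tenure.
Adjusting over the population distribution of user tenure: 0.500·(0.481−0.618) + 0.500·(0.029−0.173) = -0.140.

-0.14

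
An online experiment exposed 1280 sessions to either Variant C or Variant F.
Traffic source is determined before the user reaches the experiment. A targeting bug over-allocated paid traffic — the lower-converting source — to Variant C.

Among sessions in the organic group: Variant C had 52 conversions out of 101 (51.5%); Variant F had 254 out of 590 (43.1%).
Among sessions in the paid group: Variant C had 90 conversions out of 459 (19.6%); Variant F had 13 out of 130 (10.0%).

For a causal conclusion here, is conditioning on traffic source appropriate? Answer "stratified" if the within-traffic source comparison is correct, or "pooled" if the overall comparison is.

stratified

Within every traffic source level Variant C has the higher rate, yet pooled Variant F does — Simpson's reversal.
Traffic source differs across variants for reasons unrelated to any effect of the variant itself, and it separately predicts the outcome — a classic confounder. We must compare within traffic source levels.
Within each level — organic: 51.5% vs 43.1%; paid: 19.6% vs 10.0% — Variant C is higher every time.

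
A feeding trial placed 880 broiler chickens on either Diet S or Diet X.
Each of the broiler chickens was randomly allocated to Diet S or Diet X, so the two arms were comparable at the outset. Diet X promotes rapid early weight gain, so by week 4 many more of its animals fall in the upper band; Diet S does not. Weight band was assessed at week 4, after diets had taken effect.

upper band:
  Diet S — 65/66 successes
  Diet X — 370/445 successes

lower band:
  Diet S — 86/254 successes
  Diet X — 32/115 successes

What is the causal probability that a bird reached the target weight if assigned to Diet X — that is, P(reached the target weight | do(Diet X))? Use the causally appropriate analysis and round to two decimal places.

0.72

Week-4 weight band lies on the pathway diet → week-4 weight band → outcome, so adjusting for it blocks the indirect effect. For the total causal effect of diet, use the unadjusted pooled rates.
So P(outcome | do(Diet X)) is just the pooled rate for Diet X: 402/560 = 0.718.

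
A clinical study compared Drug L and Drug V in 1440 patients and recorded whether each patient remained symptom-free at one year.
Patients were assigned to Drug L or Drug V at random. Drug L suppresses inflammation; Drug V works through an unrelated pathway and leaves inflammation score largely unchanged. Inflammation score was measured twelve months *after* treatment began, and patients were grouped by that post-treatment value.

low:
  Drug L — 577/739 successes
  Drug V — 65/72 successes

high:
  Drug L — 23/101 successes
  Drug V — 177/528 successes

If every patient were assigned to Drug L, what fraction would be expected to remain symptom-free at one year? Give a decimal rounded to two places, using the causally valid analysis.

The inflammation score-specific comparison favours Drug V throughout, but the pooled figures favour Drug L. The question is whether to condition on inflammation score.
Inflammation score is downstream of the drug. One should not condition on a consequence of treatment, so the overall rates are the right comparison.
So P(outcome | do(Drug L)) is just the pooled rate for Drug L: 600/840 = 0.714.

0.71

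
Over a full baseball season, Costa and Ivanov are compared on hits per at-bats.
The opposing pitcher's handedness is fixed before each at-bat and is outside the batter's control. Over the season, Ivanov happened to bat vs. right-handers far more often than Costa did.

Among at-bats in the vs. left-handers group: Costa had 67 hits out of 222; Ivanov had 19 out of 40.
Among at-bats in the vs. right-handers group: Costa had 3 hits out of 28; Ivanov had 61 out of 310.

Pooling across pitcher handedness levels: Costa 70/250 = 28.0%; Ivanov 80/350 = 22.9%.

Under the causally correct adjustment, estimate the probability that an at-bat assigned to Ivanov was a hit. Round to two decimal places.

0.32

The pitcher handedness-specific comparison favours Ivanov throughout, but the pooled figures favour Costa. The question is whether to condition on pitcher handedness.
Nothing the player does changes pitcher handedness; the imbalance is an allocation artefact. With pitcher handedness also predicting the outcome, the pooled figure is confounded, and the within-stratum comparison is the causal one.
Standardising Ivanov to the population pitcher handedness mix: 0.437·19/40 + 0.563·61/310 = 0.318.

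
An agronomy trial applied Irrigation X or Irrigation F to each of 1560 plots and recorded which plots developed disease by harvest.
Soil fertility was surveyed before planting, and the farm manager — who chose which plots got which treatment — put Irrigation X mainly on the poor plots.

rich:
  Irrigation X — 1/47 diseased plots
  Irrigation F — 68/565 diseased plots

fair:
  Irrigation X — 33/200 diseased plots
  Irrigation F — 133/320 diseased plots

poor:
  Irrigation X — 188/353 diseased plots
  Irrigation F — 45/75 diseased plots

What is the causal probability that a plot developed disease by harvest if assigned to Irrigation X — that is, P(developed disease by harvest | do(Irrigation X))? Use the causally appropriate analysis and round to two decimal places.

0.21

Soil fertility differs across irrigations for reasons unrelated to any effect of the irrigation itself, and it separately predicts the outcome — a classic confounder. We must compare within soil fertility levels.
Standardising Irrigation X to the population soil fertility mix: 0.392·1/47 + 0.333·33/200 + 0.274·188/353 = 0.209.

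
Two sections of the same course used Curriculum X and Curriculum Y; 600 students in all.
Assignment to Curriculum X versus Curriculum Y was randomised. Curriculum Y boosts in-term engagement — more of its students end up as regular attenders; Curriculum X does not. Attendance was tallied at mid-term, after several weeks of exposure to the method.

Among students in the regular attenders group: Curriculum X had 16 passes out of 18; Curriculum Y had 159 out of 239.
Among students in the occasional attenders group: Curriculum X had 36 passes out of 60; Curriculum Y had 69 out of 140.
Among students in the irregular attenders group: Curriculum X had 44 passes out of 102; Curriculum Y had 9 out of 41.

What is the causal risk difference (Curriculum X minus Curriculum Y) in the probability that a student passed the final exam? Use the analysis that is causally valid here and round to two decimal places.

Within every mid-term attendance level Curriculum X has the higher rate, yet pooled Curriculum Y does — Simpson's reversal.
Mid-term attendance is downstream of the teaching method. One should not condition on a consequence of treatment, so the overall rates are the right comparison.
The causal difference is the pooled difference: 0.533 − 0.564 = -0.031.

-0.03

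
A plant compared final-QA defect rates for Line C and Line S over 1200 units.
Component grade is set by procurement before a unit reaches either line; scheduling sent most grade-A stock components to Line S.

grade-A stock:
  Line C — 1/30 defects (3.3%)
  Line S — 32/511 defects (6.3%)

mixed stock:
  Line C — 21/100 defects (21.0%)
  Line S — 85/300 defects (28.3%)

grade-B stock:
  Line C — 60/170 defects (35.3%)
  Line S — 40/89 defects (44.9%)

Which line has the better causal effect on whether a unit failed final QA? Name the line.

Within every component grade level Line C has the lower rate, yet pooled Line S does — Simpson's reversal.
Component grade is set before the line has any effect — it is not caused by the line — and it independently drives the outcome. That makes it a confounder, so the causal comparison is within component grade levels.
Within each level — grade-A stock: 3.3% vs 6.3%; mixed stock: 21.0% vs 28.3%; grade-B stock: 35.3% vs 44.9% — Line C is lower every time.

Line C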